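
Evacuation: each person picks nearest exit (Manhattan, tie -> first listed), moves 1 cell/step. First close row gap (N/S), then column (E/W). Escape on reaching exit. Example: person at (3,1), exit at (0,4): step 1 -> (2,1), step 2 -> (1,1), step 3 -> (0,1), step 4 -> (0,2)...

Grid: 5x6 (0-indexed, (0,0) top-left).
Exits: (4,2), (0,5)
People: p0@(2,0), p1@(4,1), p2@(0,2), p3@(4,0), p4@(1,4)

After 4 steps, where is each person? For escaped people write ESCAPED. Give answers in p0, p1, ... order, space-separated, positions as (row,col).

Step 1: p0:(2,0)->(3,0) | p1:(4,1)->(4,2)->EXIT | p2:(0,2)->(0,3) | p3:(4,0)->(4,1) | p4:(1,4)->(0,4)
Step 2: p0:(3,0)->(4,0) | p1:escaped | p2:(0,3)->(0,4) | p3:(4,1)->(4,2)->EXIT | p4:(0,4)->(0,5)->EXIT
Step 3: p0:(4,0)->(4,1) | p1:escaped | p2:(0,4)->(0,5)->EXIT | p3:escaped | p4:escaped
Step 4: p0:(4,1)->(4,2)->EXIT | p1:escaped | p2:escaped | p3:escaped | p4:escaped

ESCAPED ESCAPED ESCAPED ESCAPED ESCAPED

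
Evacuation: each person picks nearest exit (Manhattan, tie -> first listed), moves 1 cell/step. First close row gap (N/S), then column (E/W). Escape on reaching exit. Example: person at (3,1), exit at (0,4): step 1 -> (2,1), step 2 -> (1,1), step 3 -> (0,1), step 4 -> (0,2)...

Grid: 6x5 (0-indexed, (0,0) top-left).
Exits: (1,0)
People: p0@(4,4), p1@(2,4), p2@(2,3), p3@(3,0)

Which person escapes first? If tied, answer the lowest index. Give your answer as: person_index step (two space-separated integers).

Answer: 3 2

Derivation:
Step 1: p0:(4,4)->(3,4) | p1:(2,4)->(1,4) | p2:(2,3)->(1,3) | p3:(3,0)->(2,0)
Step 2: p0:(3,4)->(2,4) | p1:(1,4)->(1,3) | p2:(1,3)->(1,2) | p3:(2,0)->(1,0)->EXIT
Step 3: p0:(2,4)->(1,4) | p1:(1,3)->(1,2) | p2:(1,2)->(1,1) | p3:escaped
Step 4: p0:(1,4)->(1,3) | p1:(1,2)->(1,1) | p2:(1,1)->(1,0)->EXIT | p3:escaped
Step 5: p0:(1,3)->(1,2) | p1:(1,1)->(1,0)->EXIT | p2:escaped | p3:escaped
Step 6: p0:(1,2)->(1,1) | p1:escaped | p2:escaped | p3:escaped
Step 7: p0:(1,1)->(1,0)->EXIT | p1:escaped | p2:escaped | p3:escaped
Exit steps: [7, 5, 4, 2]
First to escape: p3 at step 2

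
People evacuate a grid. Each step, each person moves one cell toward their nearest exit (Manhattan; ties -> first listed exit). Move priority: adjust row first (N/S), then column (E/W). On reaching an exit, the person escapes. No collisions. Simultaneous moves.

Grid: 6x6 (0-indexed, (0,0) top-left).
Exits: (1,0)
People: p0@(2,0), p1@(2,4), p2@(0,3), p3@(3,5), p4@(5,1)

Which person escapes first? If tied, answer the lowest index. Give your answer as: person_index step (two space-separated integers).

Answer: 0 1

Derivation:
Step 1: p0:(2,0)->(1,0)->EXIT | p1:(2,4)->(1,4) | p2:(0,3)->(1,3) | p3:(3,5)->(2,5) | p4:(5,1)->(4,1)
Step 2: p0:escaped | p1:(1,4)->(1,3) | p2:(1,3)->(1,2) | p3:(2,5)->(1,5) | p4:(4,1)->(3,1)
Step 3: p0:escaped | p1:(1,3)->(1,2) | p2:(1,2)->(1,1) | p3:(1,5)->(1,4) | p4:(3,1)->(2,1)
Step 4: p0:escaped | p1:(1,2)->(1,1) | p2:(1,1)->(1,0)->EXIT | p3:(1,4)->(1,3) | p4:(2,1)->(1,1)
Step 5: p0:escaped | p1:(1,1)->(1,0)->EXIT | p2:escaped | p3:(1,3)->(1,2) | p4:(1,1)->(1,0)->EXIT
Step 6: p0:escaped | p1:escaped | p2:escaped | p3:(1,2)->(1,1) | p4:escaped
Step 7: p0:escaped | p1:escaped | p2:escaped | p3:(1,1)->(1,0)->EXIT | p4:escaped
Exit steps: [1, 5, 4, 7, 5]
First to escape: p0 at step 1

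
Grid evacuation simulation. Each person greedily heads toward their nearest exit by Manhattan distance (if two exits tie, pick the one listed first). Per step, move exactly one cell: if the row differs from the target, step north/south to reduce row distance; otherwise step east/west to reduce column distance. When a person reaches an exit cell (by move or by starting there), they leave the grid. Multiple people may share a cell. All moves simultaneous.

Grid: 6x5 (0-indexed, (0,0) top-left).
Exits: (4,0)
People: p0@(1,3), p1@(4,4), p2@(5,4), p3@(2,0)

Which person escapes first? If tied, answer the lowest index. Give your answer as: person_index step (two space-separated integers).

Step 1: p0:(1,3)->(2,3) | p1:(4,4)->(4,3) | p2:(5,4)->(4,4) | p3:(2,0)->(3,0)
Step 2: p0:(2,3)->(3,3) | p1:(4,3)->(4,2) | p2:(4,4)->(4,3) | p3:(3,0)->(4,0)->EXIT
Step 3: p0:(3,3)->(4,3) | p1:(4,2)->(4,1) | p2:(4,3)->(4,2) | p3:escaped
Step 4: p0:(4,3)->(4,2) | p1:(4,1)->(4,0)->EXIT | p2:(4,2)->(4,1) | p3:escaped
Step 5: p0:(4,2)->(4,1) | p1:escaped | p2:(4,1)->(4,0)->EXIT | p3:escaped
Step 6: p0:(4,1)->(4,0)->EXIT | p1:escaped | p2:escaped | p3:escaped
Exit steps: [6, 4, 5, 2]
First to escape: p3 at step 2

Answer: 3 2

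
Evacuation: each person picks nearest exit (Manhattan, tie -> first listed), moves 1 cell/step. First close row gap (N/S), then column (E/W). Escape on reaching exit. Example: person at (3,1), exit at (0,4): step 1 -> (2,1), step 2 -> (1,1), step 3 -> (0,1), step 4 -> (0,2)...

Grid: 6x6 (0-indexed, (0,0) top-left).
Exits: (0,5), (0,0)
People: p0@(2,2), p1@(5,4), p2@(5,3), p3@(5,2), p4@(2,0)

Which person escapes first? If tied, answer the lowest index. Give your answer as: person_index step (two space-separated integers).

Answer: 4 2

Derivation:
Step 1: p0:(2,2)->(1,2) | p1:(5,4)->(4,4) | p2:(5,3)->(4,3) | p3:(5,2)->(4,2) | p4:(2,0)->(1,0)
Step 2: p0:(1,2)->(0,2) | p1:(4,4)->(3,4) | p2:(4,3)->(3,3) | p3:(4,2)->(3,2) | p4:(1,0)->(0,0)->EXIT
Step 3: p0:(0,2)->(0,1) | p1:(3,4)->(2,4) | p2:(3,3)->(2,3) | p3:(3,2)->(2,2) | p4:escaped
Step 4: p0:(0,1)->(0,0)->EXIT | p1:(2,4)->(1,4) | p2:(2,3)->(1,3) | p3:(2,2)->(1,2) | p4:escaped
Step 5: p0:escaped | p1:(1,4)->(0,4) | p2:(1,3)->(0,3) | p3:(1,2)->(0,2) | p4:escaped
Step 6: p0:escaped | p1:(0,4)->(0,5)->EXIT | p2:(0,3)->(0,4) | p3:(0,2)->(0,1) | p4:escaped
Step 7: p0:escaped | p1:escaped | p2:(0,4)->(0,5)->EXIT | p3:(0,1)->(0,0)->EXIT | p4:escaped
Exit steps: [4, 6, 7, 7, 2]
First to escape: p4 at step 2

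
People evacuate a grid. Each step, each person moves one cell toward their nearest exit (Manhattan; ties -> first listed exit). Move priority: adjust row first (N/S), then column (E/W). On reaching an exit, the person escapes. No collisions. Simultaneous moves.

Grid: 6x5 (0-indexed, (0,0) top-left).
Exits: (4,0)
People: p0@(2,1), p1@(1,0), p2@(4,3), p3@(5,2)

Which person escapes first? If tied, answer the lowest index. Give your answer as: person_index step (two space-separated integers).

Answer: 0 3

Derivation:
Step 1: p0:(2,1)->(3,1) | p1:(1,0)->(2,0) | p2:(4,3)->(4,2) | p3:(5,2)->(4,2)
Step 2: p0:(3,1)->(4,1) | p1:(2,0)->(3,0) | p2:(4,2)->(4,1) | p3:(4,2)->(4,1)
Step 3: p0:(4,1)->(4,0)->EXIT | p1:(3,0)->(4,0)->EXIT | p2:(4,1)->(4,0)->EXIT | p3:(4,1)->(4,0)->EXIT
Exit steps: [3, 3, 3, 3]
First to escape: p0 at step 3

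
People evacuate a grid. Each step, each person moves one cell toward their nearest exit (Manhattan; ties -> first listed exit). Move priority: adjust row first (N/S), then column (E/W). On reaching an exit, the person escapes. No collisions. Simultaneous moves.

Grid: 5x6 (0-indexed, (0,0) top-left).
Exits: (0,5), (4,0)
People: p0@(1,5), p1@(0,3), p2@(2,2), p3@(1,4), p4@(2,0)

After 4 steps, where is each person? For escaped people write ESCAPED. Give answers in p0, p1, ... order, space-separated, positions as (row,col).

Step 1: p0:(1,5)->(0,5)->EXIT | p1:(0,3)->(0,4) | p2:(2,2)->(3,2) | p3:(1,4)->(0,4) | p4:(2,0)->(3,0)
Step 2: p0:escaped | p1:(0,4)->(0,5)->EXIT | p2:(3,2)->(4,2) | p3:(0,4)->(0,5)->EXIT | p4:(3,0)->(4,0)->EXIT
Step 3: p0:escaped | p1:escaped | p2:(4,2)->(4,1) | p3:escaped | p4:escaped
Step 4: p0:escaped | p1:escaped | p2:(4,1)->(4,0)->EXIT | p3:escaped | p4:escaped

ESCAPED ESCAPED ESCAPED ESCAPED ESCAPED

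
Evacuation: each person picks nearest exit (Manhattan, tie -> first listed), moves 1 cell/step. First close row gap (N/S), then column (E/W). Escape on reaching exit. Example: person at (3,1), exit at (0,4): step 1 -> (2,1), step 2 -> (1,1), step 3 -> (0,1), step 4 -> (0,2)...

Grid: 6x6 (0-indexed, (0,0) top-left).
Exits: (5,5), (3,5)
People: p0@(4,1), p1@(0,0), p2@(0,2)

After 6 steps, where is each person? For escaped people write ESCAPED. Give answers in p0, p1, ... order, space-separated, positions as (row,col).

Step 1: p0:(4,1)->(5,1) | p1:(0,0)->(1,0) | p2:(0,2)->(1,2)
Step 2: p0:(5,1)->(5,2) | p1:(1,0)->(2,0) | p2:(1,2)->(2,2)
Step 3: p0:(5,2)->(5,3) | p1:(2,0)->(3,0) | p2:(2,2)->(3,2)
Step 4: p0:(5,3)->(5,4) | p1:(3,0)->(3,1) | p2:(3,2)->(3,3)
Step 5: p0:(5,4)->(5,5)->EXIT | p1:(3,1)->(3,2) | p2:(3,3)->(3,4)
Step 6: p0:escaped | p1:(3,2)->(3,3) | p2:(3,4)->(3,5)->EXIT

ESCAPED (3,3) ESCAPED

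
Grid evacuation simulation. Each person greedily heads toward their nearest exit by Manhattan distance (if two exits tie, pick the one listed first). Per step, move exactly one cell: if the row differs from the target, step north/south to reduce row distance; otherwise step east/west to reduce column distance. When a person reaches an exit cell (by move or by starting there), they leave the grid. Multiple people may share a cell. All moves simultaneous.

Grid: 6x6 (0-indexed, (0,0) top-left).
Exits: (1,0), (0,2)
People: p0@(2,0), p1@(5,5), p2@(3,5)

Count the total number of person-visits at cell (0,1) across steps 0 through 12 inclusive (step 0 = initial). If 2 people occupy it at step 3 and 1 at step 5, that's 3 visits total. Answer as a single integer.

Step 0: p0@(2,0) p1@(5,5) p2@(3,5) -> at (0,1): 0 [-], cum=0
Step 1: p0@ESC p1@(4,5) p2@(2,5) -> at (0,1): 0 [-], cum=0
Step 2: p0@ESC p1@(3,5) p2@(1,5) -> at (0,1): 0 [-], cum=0
Step 3: p0@ESC p1@(2,5) p2@(0,5) -> at (0,1): 0 [-], cum=0
Step 4: p0@ESC p1@(1,5) p2@(0,4) -> at (0,1): 0 [-], cum=0
Step 5: p0@ESC p1@(0,5) p2@(0,3) -> at (0,1): 0 [-], cum=0
Step 6: p0@ESC p1@(0,4) p2@ESC -> at (0,1): 0 [-], cum=0
Step 7: p0@ESC p1@(0,3) p2@ESC -> at (0,1): 0 [-], cum=0
Step 8: p0@ESC p1@ESC p2@ESC -> at (0,1): 0 [-], cum=0
Total visits = 0

Answer: 0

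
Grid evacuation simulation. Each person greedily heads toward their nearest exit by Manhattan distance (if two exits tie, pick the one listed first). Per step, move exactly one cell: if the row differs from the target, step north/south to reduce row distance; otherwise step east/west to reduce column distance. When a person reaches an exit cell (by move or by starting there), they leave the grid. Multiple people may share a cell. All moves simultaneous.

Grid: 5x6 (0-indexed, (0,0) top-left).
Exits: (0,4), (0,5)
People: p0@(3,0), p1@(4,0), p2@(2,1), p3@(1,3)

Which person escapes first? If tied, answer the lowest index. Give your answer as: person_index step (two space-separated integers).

Step 1: p0:(3,0)->(2,0) | p1:(4,0)->(3,0) | p2:(2,1)->(1,1) | p3:(1,3)->(0,3)
Step 2: p0:(2,0)->(1,0) | p1:(3,0)->(2,0) | p2:(1,1)->(0,1) | p3:(0,3)->(0,4)->EXIT
Step 3: p0:(1,0)->(0,0) | p1:(2,0)->(1,0) | p2:(0,1)->(0,2) | p3:escaped
Step 4: p0:(0,0)->(0,1) | p1:(1,0)->(0,0) | p2:(0,2)->(0,3) | p3:escaped
Step 5: p0:(0,1)->(0,2) | p1:(0,0)->(0,1) | p2:(0,3)->(0,4)->EXIT | p3:escaped
Step 6: p0:(0,2)->(0,3) | p1:(0,1)->(0,2) | p2:escaped | p3:escaped
Step 7: p0:(0,3)->(0,4)->EXIT | p1:(0,2)->(0,3) | p2:escaped | p3:escaped
Step 8: p0:escaped | p1:(0,3)->(0,4)->EXIT | p2:escaped | p3:escaped
Exit steps: [7, 8, 5, 2]
First to escape: p3 at step 2

Answer: 3 2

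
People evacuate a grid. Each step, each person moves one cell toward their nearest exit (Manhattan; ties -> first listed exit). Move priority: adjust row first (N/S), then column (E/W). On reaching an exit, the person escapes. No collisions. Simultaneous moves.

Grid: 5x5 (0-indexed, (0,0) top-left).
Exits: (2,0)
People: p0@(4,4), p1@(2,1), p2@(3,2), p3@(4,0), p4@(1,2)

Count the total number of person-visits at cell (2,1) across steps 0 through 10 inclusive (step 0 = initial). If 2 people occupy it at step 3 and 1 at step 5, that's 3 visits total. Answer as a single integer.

Answer: 4

Derivation:
Step 0: p0@(4,4) p1@(2,1) p2@(3,2) p3@(4,0) p4@(1,2) -> at (2,1): 1 [p1], cum=1
Step 1: p0@(3,4) p1@ESC p2@(2,2) p3@(3,0) p4@(2,2) -> at (2,1): 0 [-], cum=1
Step 2: p0@(2,4) p1@ESC p2@(2,1) p3@ESC p4@(2,1) -> at (2,1): 2 [p2,p4], cum=3
Step 3: p0@(2,3) p1@ESC p2@ESC p3@ESC p4@ESC -> at (2,1): 0 [-], cum=3
Step 4: p0@(2,2) p1@ESC p2@ESC p3@ESC p4@ESC -> at (2,1): 0 [-], cum=3
Step 5: p0@(2,1) p1@ESC p2@ESC p3@ESC p4@ESC -> at (2,1): 1 [p0], cum=4
Step 6: p0@ESC p1@ESC p2@ESC p3@ESC p4@ESC -> at (2,1): 0 [-], cum=4
Total visits = 4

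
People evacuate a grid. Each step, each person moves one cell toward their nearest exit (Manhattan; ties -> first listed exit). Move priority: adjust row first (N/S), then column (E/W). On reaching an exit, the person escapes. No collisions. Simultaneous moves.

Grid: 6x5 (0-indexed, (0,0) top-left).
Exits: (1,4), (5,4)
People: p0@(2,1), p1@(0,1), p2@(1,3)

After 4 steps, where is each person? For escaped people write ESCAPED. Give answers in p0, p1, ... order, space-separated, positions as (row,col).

Step 1: p0:(2,1)->(1,1) | p1:(0,1)->(1,1) | p2:(1,3)->(1,4)->EXIT
Step 2: p0:(1,1)->(1,2) | p1:(1,1)->(1,2) | p2:escaped
Step 3: p0:(1,2)->(1,3) | p1:(1,2)->(1,3) | p2:escaped
Step 4: p0:(1,3)->(1,4)->EXIT | p1:(1,3)->(1,4)->EXIT | p2:escaped

ESCAPED ESCAPED ESCAPED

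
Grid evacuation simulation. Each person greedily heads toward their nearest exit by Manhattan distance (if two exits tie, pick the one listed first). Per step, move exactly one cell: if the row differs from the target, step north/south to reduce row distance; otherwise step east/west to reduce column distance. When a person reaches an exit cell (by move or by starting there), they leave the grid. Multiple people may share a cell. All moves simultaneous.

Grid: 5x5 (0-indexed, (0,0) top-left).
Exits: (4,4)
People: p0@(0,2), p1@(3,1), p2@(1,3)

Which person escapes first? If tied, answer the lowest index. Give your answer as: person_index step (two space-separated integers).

Step 1: p0:(0,2)->(1,2) | p1:(3,1)->(4,1) | p2:(1,3)->(2,3)
Step 2: p0:(1,2)->(2,2) | p1:(4,1)->(4,2) | p2:(2,3)->(3,3)
Step 3: p0:(2,2)->(3,2) | p1:(4,2)->(4,3) | p2:(3,3)->(4,3)
Step 4: p0:(3,2)->(4,2) | p1:(4,3)->(4,4)->EXIT | p2:(4,3)->(4,4)->EXIT
Step 5: p0:(4,2)->(4,3) | p1:escaped | p2:escaped
Step 6: p0:(4,3)->(4,4)->EXIT | p1:escaped | p2:escaped
Exit steps: [6, 4, 4]
First to escape: p1 at step 4

Answer: 1 4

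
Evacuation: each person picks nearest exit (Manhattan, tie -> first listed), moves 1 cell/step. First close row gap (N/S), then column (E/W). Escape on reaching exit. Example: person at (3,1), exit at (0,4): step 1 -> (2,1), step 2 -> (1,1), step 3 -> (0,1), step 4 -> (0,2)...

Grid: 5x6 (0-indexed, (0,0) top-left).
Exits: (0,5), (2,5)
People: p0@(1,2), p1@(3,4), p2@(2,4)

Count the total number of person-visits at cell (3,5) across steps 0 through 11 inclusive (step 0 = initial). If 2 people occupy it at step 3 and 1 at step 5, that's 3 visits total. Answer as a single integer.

Answer: 0

Derivation:
Step 0: p0@(1,2) p1@(3,4) p2@(2,4) -> at (3,5): 0 [-], cum=0
Step 1: p0@(0,2) p1@(2,4) p2@ESC -> at (3,5): 0 [-], cum=0
Step 2: p0@(0,3) p1@ESC p2@ESC -> at (3,5): 0 [-], cum=0
Step 3: p0@(0,4) p1@ESC p2@ESC -> at (3,5): 0 [-], cum=0
Step 4: p0@ESC p1@ESC p2@ESC -> at (3,5): 0 [-], cum=0
Total visits = 0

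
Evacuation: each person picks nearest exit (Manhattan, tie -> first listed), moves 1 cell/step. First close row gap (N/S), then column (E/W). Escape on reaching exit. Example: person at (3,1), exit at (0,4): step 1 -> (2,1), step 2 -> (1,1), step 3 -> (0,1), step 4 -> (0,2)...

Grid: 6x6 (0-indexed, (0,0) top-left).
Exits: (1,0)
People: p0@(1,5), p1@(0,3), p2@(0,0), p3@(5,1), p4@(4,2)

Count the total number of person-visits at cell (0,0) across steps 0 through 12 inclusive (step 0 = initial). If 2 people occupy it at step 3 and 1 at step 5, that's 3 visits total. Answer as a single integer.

Step 0: p0@(1,5) p1@(0,3) p2@(0,0) p3@(5,1) p4@(4,2) -> at (0,0): 1 [p2], cum=1
Step 1: p0@(1,4) p1@(1,3) p2@ESC p3@(4,1) p4@(3,2) -> at (0,0): 0 [-], cum=1
Step 2: p0@(1,3) p1@(1,2) p2@ESC p3@(3,1) p4@(2,2) -> at (0,0): 0 [-], cum=1
Step 3: p0@(1,2) p1@(1,1) p2@ESC p3@(2,1) p4@(1,2) -> at (0,0): 0 [-], cum=1
Step 4: p0@(1,1) p1@ESC p2@ESC p3@(1,1) p4@(1,1) -> at (0,0): 0 [-], cum=1
Step 5: p0@ESC p1@ESC p2@ESC p3@ESC p4@ESC -> at (0,0): 0 [-], cum=1
Total visits = 1

Answer: 1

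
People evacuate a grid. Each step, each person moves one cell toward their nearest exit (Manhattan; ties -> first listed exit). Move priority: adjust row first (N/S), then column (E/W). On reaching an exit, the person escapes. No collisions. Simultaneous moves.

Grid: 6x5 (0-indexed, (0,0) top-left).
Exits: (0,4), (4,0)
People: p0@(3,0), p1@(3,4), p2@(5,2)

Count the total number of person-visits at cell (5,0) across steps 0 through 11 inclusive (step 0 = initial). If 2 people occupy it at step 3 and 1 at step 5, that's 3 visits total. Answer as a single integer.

Answer: 0

Derivation:
Step 0: p0@(3,0) p1@(3,4) p2@(5,2) -> at (5,0): 0 [-], cum=0
Step 1: p0@ESC p1@(2,4) p2@(4,2) -> at (5,0): 0 [-], cum=0
Step 2: p0@ESC p1@(1,4) p2@(4,1) -> at (5,0): 0 [-], cum=0
Step 3: p0@ESC p1@ESC p2@ESC -> at (5,0): 0 [-], cum=0
Total visits = 0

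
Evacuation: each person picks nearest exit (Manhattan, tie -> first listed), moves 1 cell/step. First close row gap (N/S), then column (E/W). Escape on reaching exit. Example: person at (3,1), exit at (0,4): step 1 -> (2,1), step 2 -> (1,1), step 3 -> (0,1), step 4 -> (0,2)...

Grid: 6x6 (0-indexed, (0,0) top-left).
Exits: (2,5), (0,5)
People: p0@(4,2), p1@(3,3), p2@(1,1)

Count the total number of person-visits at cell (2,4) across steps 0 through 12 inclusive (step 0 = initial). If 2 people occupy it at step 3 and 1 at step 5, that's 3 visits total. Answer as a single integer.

Answer: 3

Derivation:
Step 0: p0@(4,2) p1@(3,3) p2@(1,1) -> at (2,4): 0 [-], cum=0
Step 1: p0@(3,2) p1@(2,3) p2@(2,1) -> at (2,4): 0 [-], cum=0
Step 2: p0@(2,2) p1@(2,4) p2@(2,2) -> at (2,4): 1 [p1], cum=1
Step 3: p0@(2,3) p1@ESC p2@(2,3) -> at (2,4): 0 [-], cum=1
Step 4: p0@(2,4) p1@ESC p2@(2,4) -> at (2,4): 2 [p0,p2], cum=3
Step 5: p0@ESC p1@ESC p2@ESC -> at (2,4): 0 [-], cum=3
Total visits = 3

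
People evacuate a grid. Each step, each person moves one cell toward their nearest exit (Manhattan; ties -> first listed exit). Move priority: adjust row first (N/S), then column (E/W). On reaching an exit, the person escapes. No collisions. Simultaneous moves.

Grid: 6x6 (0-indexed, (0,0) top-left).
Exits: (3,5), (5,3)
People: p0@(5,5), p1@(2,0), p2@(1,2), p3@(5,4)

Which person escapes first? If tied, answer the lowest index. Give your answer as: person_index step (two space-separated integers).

Step 1: p0:(5,5)->(4,5) | p1:(2,0)->(3,0) | p2:(1,2)->(2,2) | p3:(5,4)->(5,3)->EXIT
Step 2: p0:(4,5)->(3,5)->EXIT | p1:(3,0)->(3,1) | p2:(2,2)->(3,2) | p3:escaped
Step 3: p0:escaped | p1:(3,1)->(3,2) | p2:(3,2)->(3,3) | p3:escaped
Step 4: p0:escaped | p1:(3,2)->(3,3) | p2:(3,3)->(3,4) | p3:escaped
Step 5: p0:escaped | p1:(3,3)->(3,4) | p2:(3,4)->(3,5)->EXIT | p3:escaped
Step 6: p0:escaped | p1:(3,4)->(3,5)->EXIT | p2:escaped | p3:escaped
Exit steps: [2, 6, 5, 1]
First to escape: p3 at step 1

Answer: 3 1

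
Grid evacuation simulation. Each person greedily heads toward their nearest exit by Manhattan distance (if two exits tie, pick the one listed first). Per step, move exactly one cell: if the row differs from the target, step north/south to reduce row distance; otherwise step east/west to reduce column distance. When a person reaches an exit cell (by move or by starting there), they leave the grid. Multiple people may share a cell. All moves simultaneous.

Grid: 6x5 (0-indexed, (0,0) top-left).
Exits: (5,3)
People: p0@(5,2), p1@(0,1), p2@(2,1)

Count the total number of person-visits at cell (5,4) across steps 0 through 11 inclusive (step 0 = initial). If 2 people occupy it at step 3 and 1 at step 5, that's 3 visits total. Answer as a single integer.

Answer: 0

Derivation:
Step 0: p0@(5,2) p1@(0,1) p2@(2,1) -> at (5,4): 0 [-], cum=0
Step 1: p0@ESC p1@(1,1) p2@(3,1) -> at (5,4): 0 [-], cum=0
Step 2: p0@ESC p1@(2,1) p2@(4,1) -> at (5,4): 0 [-], cum=0
Step 3: p0@ESC p1@(3,1) p2@(5,1) -> at (5,4): 0 [-], cum=0
Step 4: p0@ESC p1@(4,1) p2@(5,2) -> at (5,4): 0 [-], cum=0
Step 5: p0@ESC p1@(5,1) p2@ESC -> at (5,4): 0 [-], cum=0
Step 6: p0@ESC p1@(5,2) p2@ESC -> at (5,4): 0 [-], cum=0
Step 7: p0@ESC p1@ESC p2@ESC -> at (5,4): 0 [-], cum=0
Total visits = 0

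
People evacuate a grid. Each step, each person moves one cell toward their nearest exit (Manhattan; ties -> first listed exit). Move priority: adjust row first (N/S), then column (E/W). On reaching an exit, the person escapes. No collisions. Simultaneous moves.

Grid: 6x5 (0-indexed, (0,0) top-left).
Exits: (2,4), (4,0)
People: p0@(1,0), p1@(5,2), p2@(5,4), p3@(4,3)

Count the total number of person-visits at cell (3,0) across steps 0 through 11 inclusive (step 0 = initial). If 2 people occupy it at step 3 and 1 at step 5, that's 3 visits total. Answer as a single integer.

Step 0: p0@(1,0) p1@(5,2) p2@(5,4) p3@(4,3) -> at (3,0): 0 [-], cum=0
Step 1: p0@(2,0) p1@(4,2) p2@(4,4) p3@(3,3) -> at (3,0): 0 [-], cum=0
Step 2: p0@(3,0) p1@(4,1) p2@(3,4) p3@(2,3) -> at (3,0): 1 [p0], cum=1
Step 3: p0@ESC p1@ESC p2@ESC p3@ESC -> at (3,0): 0 [-], cum=1
Total visits = 1

Answer: 1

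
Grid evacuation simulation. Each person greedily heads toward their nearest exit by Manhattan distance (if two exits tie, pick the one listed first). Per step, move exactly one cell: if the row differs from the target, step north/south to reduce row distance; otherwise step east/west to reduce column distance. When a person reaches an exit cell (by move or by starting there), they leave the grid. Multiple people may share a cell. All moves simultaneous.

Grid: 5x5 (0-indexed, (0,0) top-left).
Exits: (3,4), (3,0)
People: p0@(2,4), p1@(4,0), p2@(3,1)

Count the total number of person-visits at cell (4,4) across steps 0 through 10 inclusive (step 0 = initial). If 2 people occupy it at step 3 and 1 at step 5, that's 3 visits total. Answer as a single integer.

Answer: 0

Derivation:
Step 0: p0@(2,4) p1@(4,0) p2@(3,1) -> at (4,4): 0 [-], cum=0
Step 1: p0@ESC p1@ESC p2@ESC -> at (4,4): 0 [-], cum=0
Total visits = 0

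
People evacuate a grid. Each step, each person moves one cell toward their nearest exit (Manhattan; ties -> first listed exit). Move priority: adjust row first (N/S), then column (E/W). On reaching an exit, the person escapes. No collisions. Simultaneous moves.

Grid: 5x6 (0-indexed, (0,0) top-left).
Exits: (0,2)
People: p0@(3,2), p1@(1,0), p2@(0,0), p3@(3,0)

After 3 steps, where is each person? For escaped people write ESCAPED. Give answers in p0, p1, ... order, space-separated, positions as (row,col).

Step 1: p0:(3,2)->(2,2) | p1:(1,0)->(0,0) | p2:(0,0)->(0,1) | p3:(3,0)->(2,0)
Step 2: p0:(2,2)->(1,2) | p1:(0,0)->(0,1) | p2:(0,1)->(0,2)->EXIT | p3:(2,0)->(1,0)
Step 3: p0:(1,2)->(0,2)->EXIT | p1:(0,1)->(0,2)->EXIT | p2:escaped | p3:(1,0)->(0,0)

ESCAPED ESCAPED ESCAPED (0,0)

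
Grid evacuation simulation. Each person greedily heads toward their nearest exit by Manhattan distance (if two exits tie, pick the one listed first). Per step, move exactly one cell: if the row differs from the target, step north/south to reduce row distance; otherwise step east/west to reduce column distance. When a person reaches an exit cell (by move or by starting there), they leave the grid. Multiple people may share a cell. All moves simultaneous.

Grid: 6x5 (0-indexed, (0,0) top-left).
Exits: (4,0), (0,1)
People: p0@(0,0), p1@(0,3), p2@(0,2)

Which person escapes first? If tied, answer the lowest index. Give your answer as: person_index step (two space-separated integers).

Answer: 0 1

Derivation:
Step 1: p0:(0,0)->(0,1)->EXIT | p1:(0,3)->(0,2) | p2:(0,2)->(0,1)->EXIT
Step 2: p0:escaped | p1:(0,2)->(0,1)->EXIT | p2:escaped
Exit steps: [1, 2, 1]
First to escape: p0 at step 1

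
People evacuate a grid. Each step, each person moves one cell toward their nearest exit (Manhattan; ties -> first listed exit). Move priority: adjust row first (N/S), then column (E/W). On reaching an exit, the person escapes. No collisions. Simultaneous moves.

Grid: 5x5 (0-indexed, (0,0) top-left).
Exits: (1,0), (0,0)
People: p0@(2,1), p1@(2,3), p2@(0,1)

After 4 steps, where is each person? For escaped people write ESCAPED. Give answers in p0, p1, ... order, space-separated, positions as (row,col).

Step 1: p0:(2,1)->(1,1) | p1:(2,3)->(1,3) | p2:(0,1)->(0,0)->EXIT
Step 2: p0:(1,1)->(1,0)->EXIT | p1:(1,3)->(1,2) | p2:escaped
Step 3: p0:escaped | p1:(1,2)->(1,1) | p2:escaped
Step 4: p0:escaped | p1:(1,1)->(1,0)->EXIT | p2:escaped

ESCAPED ESCAPED ESCAPED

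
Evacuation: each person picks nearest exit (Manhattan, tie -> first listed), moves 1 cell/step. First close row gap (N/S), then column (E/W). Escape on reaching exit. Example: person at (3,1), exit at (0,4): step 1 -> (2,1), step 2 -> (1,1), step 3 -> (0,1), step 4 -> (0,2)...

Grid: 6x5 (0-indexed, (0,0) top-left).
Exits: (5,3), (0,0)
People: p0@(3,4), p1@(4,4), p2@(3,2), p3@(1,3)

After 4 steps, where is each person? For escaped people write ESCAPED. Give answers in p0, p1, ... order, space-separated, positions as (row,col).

Step 1: p0:(3,4)->(4,4) | p1:(4,4)->(5,4) | p2:(3,2)->(4,2) | p3:(1,3)->(2,3)
Step 2: p0:(4,4)->(5,4) | p1:(5,4)->(5,3)->EXIT | p2:(4,2)->(5,2) | p3:(2,3)->(3,3)
Step 3: p0:(5,4)->(5,3)->EXIT | p1:escaped | p2:(5,2)->(5,3)->EXIT | p3:(3,3)->(4,3)
Step 4: p0:escaped | p1:escaped | p2:escaped | p3:(4,3)->(5,3)->EXIT

ESCAPED ESCAPED ESCAPED ESCAPED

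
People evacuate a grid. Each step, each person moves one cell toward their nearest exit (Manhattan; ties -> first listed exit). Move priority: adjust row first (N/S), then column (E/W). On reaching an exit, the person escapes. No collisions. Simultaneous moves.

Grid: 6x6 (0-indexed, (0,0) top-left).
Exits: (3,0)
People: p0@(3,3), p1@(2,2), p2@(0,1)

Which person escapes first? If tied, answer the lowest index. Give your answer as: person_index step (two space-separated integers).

Step 1: p0:(3,3)->(3,2) | p1:(2,2)->(3,2) | p2:(0,1)->(1,1)
Step 2: p0:(3,2)->(3,1) | p1:(3,2)->(3,1) | p2:(1,1)->(2,1)
Step 3: p0:(3,1)->(3,0)->EXIT | p1:(3,1)->(3,0)->EXIT | p2:(2,1)->(3,1)
Step 4: p0:escaped | p1:escaped | p2:(3,1)->(3,0)->EXIT
Exit steps: [3, 3, 4]
First to escape: p0 at step 3

Answer: 0 3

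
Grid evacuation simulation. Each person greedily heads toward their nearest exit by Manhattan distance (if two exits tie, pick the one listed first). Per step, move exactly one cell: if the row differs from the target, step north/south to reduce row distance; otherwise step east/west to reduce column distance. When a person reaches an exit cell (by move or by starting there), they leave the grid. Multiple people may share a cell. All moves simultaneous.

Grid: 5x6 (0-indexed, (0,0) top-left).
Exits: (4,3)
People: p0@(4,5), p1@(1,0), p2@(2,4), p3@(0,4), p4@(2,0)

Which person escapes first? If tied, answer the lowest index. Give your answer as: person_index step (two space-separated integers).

Answer: 0 2

Derivation:
Step 1: p0:(4,5)->(4,4) | p1:(1,0)->(2,0) | p2:(2,4)->(3,4) | p3:(0,4)->(1,4) | p4:(2,0)->(3,0)
Step 2: p0:(4,4)->(4,3)->EXIT | p1:(2,0)->(3,0) | p2:(3,4)->(4,4) | p3:(1,4)->(2,4) | p4:(3,0)->(4,0)
Step 3: p0:escaped | p1:(3,0)->(4,0) | p2:(4,4)->(4,3)->EXIT | p3:(2,4)->(3,4) | p4:(4,0)->(4,1)
Step 4: p0:escaped | p1:(4,0)->(4,1) | p2:escaped | p3:(3,4)->(4,4) | p4:(4,1)->(4,2)
Step 5: p0:escaped | p1:(4,1)->(4,2) | p2:escaped | p3:(4,4)->(4,3)->EXIT | p4:(4,2)->(4,3)->EXIT
Step 6: p0:escaped | p1:(4,2)->(4,3)->EXIT | p2:escaped | p3:escaped | p4:escaped
Exit steps: [2, 6, 3, 5, 5]
First to escape: p0 at step 2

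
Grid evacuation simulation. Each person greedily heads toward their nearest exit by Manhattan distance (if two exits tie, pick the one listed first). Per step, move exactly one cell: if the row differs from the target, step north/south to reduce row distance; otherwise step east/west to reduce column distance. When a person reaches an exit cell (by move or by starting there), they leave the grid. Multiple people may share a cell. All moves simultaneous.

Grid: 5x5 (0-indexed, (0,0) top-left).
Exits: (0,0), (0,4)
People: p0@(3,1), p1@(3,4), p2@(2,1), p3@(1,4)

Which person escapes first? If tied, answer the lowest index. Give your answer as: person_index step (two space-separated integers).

Step 1: p0:(3,1)->(2,1) | p1:(3,4)->(2,4) | p2:(2,1)->(1,1) | p3:(1,4)->(0,4)->EXIT
Step 2: p0:(2,1)->(1,1) | p1:(2,4)->(1,4) | p2:(1,1)->(0,1) | p3:escaped
Step 3: p0:(1,1)->(0,1) | p1:(1,4)->(0,4)->EXIT | p2:(0,1)->(0,0)->EXIT | p3:escaped
Step 4: p0:(0,1)->(0,0)->EXIT | p1:escaped | p2:escaped | p3:escaped
Exit steps: [4, 3, 3, 1]
First to escape: p3 at step 1

Answer: 3 1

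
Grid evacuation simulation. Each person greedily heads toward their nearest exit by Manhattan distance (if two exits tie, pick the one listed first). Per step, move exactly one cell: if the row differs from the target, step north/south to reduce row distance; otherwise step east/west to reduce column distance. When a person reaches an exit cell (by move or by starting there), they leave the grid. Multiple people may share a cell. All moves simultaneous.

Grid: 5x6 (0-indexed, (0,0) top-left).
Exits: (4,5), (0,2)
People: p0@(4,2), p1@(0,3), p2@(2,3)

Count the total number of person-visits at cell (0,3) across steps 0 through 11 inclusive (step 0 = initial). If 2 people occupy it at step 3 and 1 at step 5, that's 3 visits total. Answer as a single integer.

Step 0: p0@(4,2) p1@(0,3) p2@(2,3) -> at (0,3): 1 [p1], cum=1
Step 1: p0@(4,3) p1@ESC p2@(1,3) -> at (0,3): 0 [-], cum=1
Step 2: p0@(4,4) p1@ESC p2@(0,3) -> at (0,3): 1 [p2], cum=2
Step 3: p0@ESC p1@ESC p2@ESC -> at (0,3): 0 [-], cum=2
Total visits = 2

Answer: 2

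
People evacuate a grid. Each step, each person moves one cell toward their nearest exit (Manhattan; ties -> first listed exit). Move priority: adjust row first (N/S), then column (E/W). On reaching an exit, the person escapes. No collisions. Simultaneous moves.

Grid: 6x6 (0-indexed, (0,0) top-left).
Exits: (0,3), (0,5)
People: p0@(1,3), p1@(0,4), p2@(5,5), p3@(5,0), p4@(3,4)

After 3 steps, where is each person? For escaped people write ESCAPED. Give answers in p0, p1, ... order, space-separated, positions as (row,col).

Step 1: p0:(1,3)->(0,3)->EXIT | p1:(0,4)->(0,3)->EXIT | p2:(5,5)->(4,5) | p3:(5,0)->(4,0) | p4:(3,4)->(2,4)
Step 2: p0:escaped | p1:escaped | p2:(4,5)->(3,5) | p3:(4,0)->(3,0) | p4:(2,4)->(1,4)
Step 3: p0:escaped | p1:escaped | p2:(3,5)->(2,5) | p3:(3,0)->(2,0) | p4:(1,4)->(0,4)

ESCAPED ESCAPED (2,5) (2,0) (0,4)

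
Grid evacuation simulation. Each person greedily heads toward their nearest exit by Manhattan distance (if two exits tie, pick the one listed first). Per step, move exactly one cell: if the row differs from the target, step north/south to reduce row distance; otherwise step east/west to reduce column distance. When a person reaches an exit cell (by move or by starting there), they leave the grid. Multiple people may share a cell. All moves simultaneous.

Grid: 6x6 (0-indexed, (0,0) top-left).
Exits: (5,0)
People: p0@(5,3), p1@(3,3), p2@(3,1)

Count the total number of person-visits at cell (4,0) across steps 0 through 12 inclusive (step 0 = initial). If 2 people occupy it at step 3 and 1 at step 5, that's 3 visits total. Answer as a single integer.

Step 0: p0@(5,3) p1@(3,3) p2@(3,1) -> at (4,0): 0 [-], cum=0
Step 1: p0@(5,2) p1@(4,3) p2@(4,1) -> at (4,0): 0 [-], cum=0
Step 2: p0@(5,1) p1@(5,3) p2@(5,1) -> at (4,0): 0 [-], cum=0
Step 3: p0@ESC p1@(5,2) p2@ESC -> at (4,0): 0 [-], cum=0
Step 4: p0@ESC p1@(5,1) p2@ESC -> at (4,0): 0 [-], cum=0
Step 5: p0@ESC p1@ESC p2@ESC -> at (4,0): 0 [-], cum=0
Total visits = 0

Answer: 0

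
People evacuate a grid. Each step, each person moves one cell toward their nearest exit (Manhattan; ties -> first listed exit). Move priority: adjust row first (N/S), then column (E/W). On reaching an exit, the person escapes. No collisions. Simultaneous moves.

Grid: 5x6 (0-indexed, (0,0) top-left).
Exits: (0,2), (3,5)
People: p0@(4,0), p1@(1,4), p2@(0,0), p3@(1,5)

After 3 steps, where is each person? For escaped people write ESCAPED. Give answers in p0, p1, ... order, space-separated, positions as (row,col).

Step 1: p0:(4,0)->(3,0) | p1:(1,4)->(0,4) | p2:(0,0)->(0,1) | p3:(1,5)->(2,5)
Step 2: p0:(3,0)->(2,0) | p1:(0,4)->(0,3) | p2:(0,1)->(0,2)->EXIT | p3:(2,5)->(3,5)->EXIT
Step 3: p0:(2,0)->(1,0) | p1:(0,3)->(0,2)->EXIT | p2:escaped | p3:escaped

(1,0) ESCAPED ESCAPED ESCAPED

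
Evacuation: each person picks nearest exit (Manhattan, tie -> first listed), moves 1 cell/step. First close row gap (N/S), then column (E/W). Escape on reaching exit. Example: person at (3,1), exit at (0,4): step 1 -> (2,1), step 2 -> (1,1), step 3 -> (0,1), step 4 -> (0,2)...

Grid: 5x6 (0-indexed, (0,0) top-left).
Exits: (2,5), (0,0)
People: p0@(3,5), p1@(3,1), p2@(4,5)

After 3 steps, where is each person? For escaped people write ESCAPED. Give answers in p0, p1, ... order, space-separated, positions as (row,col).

Step 1: p0:(3,5)->(2,5)->EXIT | p1:(3,1)->(2,1) | p2:(4,5)->(3,5)
Step 2: p0:escaped | p1:(2,1)->(1,1) | p2:(3,5)->(2,5)->EXIT
Step 3: p0:escaped | p1:(1,1)->(0,1) | p2:escaped

ESCAPED (0,1) ESCAPED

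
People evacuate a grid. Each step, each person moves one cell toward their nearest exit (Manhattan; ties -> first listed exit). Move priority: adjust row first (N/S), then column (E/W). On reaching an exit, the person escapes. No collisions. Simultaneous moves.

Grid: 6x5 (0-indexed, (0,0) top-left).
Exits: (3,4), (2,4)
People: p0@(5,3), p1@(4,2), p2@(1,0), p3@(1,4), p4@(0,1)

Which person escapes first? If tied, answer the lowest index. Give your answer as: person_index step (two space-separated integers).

Answer: 3 1

Derivation:
Step 1: p0:(5,3)->(4,3) | p1:(4,2)->(3,2) | p2:(1,0)->(2,0) | p3:(1,4)->(2,4)->EXIT | p4:(0,1)->(1,1)
Step 2: p0:(4,3)->(3,3) | p1:(3,2)->(3,3) | p2:(2,0)->(2,1) | p3:escaped | p4:(1,1)->(2,1)
Step 3: p0:(3,3)->(3,4)->EXIT | p1:(3,3)->(3,4)->EXIT | p2:(2,1)->(2,2) | p3:escaped | p4:(2,1)->(2,2)
Step 4: p0:escaped | p1:escaped | p2:(2,2)->(2,3) | p3:escaped | p4:(2,2)->(2,3)
Step 5: p0:escaped | p1:escaped | p2:(2,3)->(2,4)->EXIT | p3:escaped | p4:(2,3)->(2,4)->EXIT
Exit steps: [3, 3, 5, 1, 5]
First to escape: p3 at step 1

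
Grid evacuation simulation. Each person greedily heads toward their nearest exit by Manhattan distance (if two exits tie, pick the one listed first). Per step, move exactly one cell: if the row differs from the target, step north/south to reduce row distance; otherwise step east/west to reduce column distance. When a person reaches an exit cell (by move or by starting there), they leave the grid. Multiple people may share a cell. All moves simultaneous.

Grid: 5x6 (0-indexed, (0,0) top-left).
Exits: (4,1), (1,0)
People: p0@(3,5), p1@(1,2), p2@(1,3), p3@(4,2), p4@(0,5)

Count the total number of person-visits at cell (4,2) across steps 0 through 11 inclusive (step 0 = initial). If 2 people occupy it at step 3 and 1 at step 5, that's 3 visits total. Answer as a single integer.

Step 0: p0@(3,5) p1@(1,2) p2@(1,3) p3@(4,2) p4@(0,5) -> at (4,2): 1 [p3], cum=1
Step 1: p0@(4,5) p1@(1,1) p2@(1,2) p3@ESC p4@(1,5) -> at (4,2): 0 [-], cum=1
Step 2: p0@(4,4) p1@ESC p2@(1,1) p3@ESC p4@(1,4) -> at (4,2): 0 [-], cum=1
Step 3: p0@(4,3) p1@ESC p2@ESC p3@ESC p4@(1,3) -> at (4,2): 0 [-], cum=1
Step 4: p0@(4,2) p1@ESC p2@ESC p3@ESC p4@(1,2) -> at (4,2): 1 [p0], cum=2
Step 5: p0@ESC p1@ESC p2@ESC p3@ESC p4@(1,1) -> at (4,2): 0 [-], cum=2
Step 6: p0@ESC p1@ESC p2@ESC p3@ESC p4@ESC -> at (4,2): 0 [-], cum=2
Total visits = 2

Answer: 2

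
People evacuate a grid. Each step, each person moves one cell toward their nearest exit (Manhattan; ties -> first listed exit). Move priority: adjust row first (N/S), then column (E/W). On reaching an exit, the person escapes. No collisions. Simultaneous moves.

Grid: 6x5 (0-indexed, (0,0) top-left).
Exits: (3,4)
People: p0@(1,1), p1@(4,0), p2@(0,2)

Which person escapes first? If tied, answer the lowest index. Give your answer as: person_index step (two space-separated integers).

Answer: 0 5

Derivation:
Step 1: p0:(1,1)->(2,1) | p1:(4,0)->(3,0) | p2:(0,2)->(1,2)
Step 2: p0:(2,1)->(3,1) | p1:(3,0)->(3,1) | p2:(1,2)->(2,2)
Step 3: p0:(3,1)->(3,2) | p1:(3,1)->(3,2) | p2:(2,2)->(3,2)
Step 4: p0:(3,2)->(3,3) | p1:(3,2)->(3,3) | p2:(3,2)->(3,3)
Step 5: p0:(3,3)->(3,4)->EXIT | p1:(3,3)->(3,4)->EXIT | p2:(3,3)->(3,4)->EXIT
Exit steps: [5, 5, 5]
First to escape: p0 at step 5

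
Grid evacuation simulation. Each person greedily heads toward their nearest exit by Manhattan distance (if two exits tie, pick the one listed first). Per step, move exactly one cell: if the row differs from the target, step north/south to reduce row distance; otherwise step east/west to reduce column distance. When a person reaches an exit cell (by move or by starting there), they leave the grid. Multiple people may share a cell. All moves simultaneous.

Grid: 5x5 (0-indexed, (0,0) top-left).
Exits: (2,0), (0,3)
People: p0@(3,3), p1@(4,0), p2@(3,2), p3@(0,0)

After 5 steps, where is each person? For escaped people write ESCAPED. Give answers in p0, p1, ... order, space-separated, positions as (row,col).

Step 1: p0:(3,3)->(2,3) | p1:(4,0)->(3,0) | p2:(3,2)->(2,2) | p3:(0,0)->(1,0)
Step 2: p0:(2,3)->(1,3) | p1:(3,0)->(2,0)->EXIT | p2:(2,2)->(2,1) | p3:(1,0)->(2,0)->EXIT
Step 3: p0:(1,3)->(0,3)->EXIT | p1:escaped | p2:(2,1)->(2,0)->EXIT | p3:escaped

ESCAPED ESCAPED ESCAPED ESCAPED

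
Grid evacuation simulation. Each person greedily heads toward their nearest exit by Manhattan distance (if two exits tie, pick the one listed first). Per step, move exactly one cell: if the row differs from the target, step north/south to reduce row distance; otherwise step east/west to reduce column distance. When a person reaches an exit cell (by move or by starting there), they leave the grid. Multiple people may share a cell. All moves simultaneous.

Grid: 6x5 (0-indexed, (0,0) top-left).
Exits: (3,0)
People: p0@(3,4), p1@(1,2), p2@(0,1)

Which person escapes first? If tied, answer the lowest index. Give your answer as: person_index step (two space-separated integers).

Answer: 0 4

Derivation:
Step 1: p0:(3,4)->(3,3) | p1:(1,2)->(2,2) | p2:(0,1)->(1,1)
Step 2: p0:(3,3)->(3,2) | p1:(2,2)->(3,2) | p2:(1,1)->(2,1)
Step 3: p0:(3,2)->(3,1) | p1:(3,2)->(3,1) | p2:(2,1)->(3,1)
Step 4: p0:(3,1)->(3,0)->EXIT | p1:(3,1)->(3,0)->EXIT | p2:(3,1)->(3,0)->EXIT
Exit steps: [4, 4, 4]
First to escape: p0 at step 4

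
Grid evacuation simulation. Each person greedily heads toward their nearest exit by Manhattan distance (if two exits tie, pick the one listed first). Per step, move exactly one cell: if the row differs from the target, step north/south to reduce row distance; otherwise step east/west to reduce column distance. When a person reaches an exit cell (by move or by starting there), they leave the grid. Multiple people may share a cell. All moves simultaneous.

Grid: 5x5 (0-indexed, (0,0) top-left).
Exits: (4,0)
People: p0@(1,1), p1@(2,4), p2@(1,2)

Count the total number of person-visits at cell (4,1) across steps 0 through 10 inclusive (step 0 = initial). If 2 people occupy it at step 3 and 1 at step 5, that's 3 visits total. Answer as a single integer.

Answer: 3

Derivation:
Step 0: p0@(1,1) p1@(2,4) p2@(1,2) -> at (4,1): 0 [-], cum=0
Step 1: p0@(2,1) p1@(3,4) p2@(2,2) -> at (4,1): 0 [-], cum=0
Step 2: p0@(3,1) p1@(4,4) p2@(3,2) -> at (4,1): 0 [-], cum=0
Step 3: p0@(4,1) p1@(4,3) p2@(4,2) -> at (4,1): 1 [p0], cum=1
Step 4: p0@ESC p1@(4,2) p2@(4,1) -> at (4,1): 1 [p2], cum=2
Step 5: p0@ESC p1@(4,1) p2@ESC -> at (4,1): 1 [p1], cum=3
Step 6: p0@ESC p1@ESC p2@ESC -> at (4,1): 0 [-], cum=3
Total visits = 3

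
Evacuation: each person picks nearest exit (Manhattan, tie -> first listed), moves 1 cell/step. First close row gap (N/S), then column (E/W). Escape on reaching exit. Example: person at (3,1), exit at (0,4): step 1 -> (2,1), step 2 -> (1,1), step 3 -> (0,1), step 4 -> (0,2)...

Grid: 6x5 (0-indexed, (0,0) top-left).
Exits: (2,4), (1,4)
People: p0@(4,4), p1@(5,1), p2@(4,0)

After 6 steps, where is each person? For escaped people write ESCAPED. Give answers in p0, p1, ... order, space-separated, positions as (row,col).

Step 1: p0:(4,4)->(3,4) | p1:(5,1)->(4,1) | p2:(4,0)->(3,0)
Step 2: p0:(3,4)->(2,4)->EXIT | p1:(4,1)->(3,1) | p2:(3,0)->(2,0)
Step 3: p0:escaped | p1:(3,1)->(2,1) | p2:(2,0)->(2,1)
Step 4: p0:escaped | p1:(2,1)->(2,2) | p2:(2,1)->(2,2)
Step 5: p0:escaped | p1:(2,2)->(2,3) | p2:(2,2)->(2,3)
Step 6: p0:escaped | p1:(2,3)->(2,4)->EXIT | p2:(2,3)->(2,4)->EXIT

ESCAPED ESCAPED ESCAPED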